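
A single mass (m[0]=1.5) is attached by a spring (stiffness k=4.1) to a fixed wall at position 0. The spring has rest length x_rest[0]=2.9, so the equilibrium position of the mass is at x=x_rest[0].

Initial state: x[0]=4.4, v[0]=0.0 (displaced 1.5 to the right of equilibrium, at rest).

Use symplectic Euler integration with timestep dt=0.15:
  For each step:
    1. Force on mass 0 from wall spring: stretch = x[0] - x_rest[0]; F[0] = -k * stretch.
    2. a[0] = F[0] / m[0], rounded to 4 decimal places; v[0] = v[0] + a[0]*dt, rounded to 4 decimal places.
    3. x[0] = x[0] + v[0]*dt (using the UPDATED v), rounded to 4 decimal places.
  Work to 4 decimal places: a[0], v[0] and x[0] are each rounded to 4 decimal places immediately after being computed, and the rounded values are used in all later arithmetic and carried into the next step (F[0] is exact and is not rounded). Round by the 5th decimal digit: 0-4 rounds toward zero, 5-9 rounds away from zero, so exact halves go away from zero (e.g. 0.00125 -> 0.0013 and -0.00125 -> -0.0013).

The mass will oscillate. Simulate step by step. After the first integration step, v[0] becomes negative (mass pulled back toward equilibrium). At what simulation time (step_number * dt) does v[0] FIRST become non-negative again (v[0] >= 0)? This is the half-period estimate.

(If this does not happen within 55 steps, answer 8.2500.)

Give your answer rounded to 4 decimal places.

Answer: 1.9500

Derivation:
Step 0: x=[4.4000] v=[0.0000]
Step 1: x=[4.3078] v=[-0.6150]
Step 2: x=[4.1290] v=[-1.1922]
Step 3: x=[3.8746] v=[-1.6961]
Step 4: x=[3.5602] v=[-2.0957]
Step 5: x=[3.2052] v=[-2.3664]
Step 6: x=[2.8315] v=[-2.4915]
Step 7: x=[2.4620] v=[-2.4634]
Step 8: x=[2.1194] v=[-2.2838]
Step 9: x=[1.8248] v=[-1.9638]
Step 10: x=[1.5964] v=[-1.5230]
Step 11: x=[1.4481] v=[-0.9885]
Step 12: x=[1.3891] v=[-0.3932]
Step 13: x=[1.4230] v=[0.2263]
First v>=0 after going negative at step 13, time=1.9500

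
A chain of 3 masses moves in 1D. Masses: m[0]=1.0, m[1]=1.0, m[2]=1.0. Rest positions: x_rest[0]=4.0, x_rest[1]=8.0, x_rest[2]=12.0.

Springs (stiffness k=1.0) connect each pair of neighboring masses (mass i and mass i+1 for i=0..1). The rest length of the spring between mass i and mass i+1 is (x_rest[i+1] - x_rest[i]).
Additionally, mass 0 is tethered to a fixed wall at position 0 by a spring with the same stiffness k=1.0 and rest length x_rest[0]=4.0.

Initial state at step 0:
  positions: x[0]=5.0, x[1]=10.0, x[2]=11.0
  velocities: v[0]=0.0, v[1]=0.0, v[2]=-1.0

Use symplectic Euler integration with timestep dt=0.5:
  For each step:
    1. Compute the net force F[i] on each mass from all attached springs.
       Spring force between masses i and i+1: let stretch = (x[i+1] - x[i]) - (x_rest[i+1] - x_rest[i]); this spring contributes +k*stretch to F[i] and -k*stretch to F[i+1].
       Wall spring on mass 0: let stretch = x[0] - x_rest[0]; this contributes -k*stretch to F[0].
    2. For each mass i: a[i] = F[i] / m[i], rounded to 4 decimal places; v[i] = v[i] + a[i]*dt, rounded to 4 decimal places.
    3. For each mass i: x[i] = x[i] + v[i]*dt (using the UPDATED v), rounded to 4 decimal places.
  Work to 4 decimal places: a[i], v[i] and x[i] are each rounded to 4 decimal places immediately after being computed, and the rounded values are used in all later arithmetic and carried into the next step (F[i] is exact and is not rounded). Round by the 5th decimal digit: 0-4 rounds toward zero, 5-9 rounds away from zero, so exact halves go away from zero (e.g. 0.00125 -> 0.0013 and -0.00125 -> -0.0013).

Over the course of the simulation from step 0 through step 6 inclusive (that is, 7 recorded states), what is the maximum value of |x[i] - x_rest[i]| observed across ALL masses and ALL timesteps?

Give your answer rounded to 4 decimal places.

Answer: 2.2935

Derivation:
Step 0: x=[5.0000 10.0000 11.0000] v=[0.0000 0.0000 -1.0000]
Step 1: x=[5.0000 9.0000 11.2500] v=[0.0000 -2.0000 0.5000]
Step 2: x=[4.7500 7.5625 11.9375] v=[-0.5000 -2.8750 1.3750]
Step 3: x=[4.0156 6.5156 12.5313] v=[-1.4688 -2.0938 1.1875]
Step 4: x=[2.9023 6.3476 12.6212] v=[-2.2266 -0.3360 0.1797]
Step 5: x=[1.9248 6.8867 12.1427] v=[-1.9551 1.0782 -0.9571]
Step 6: x=[1.7065 7.4994 11.3502] v=[-0.4366 1.2253 -1.5851]
Max displacement = 2.2935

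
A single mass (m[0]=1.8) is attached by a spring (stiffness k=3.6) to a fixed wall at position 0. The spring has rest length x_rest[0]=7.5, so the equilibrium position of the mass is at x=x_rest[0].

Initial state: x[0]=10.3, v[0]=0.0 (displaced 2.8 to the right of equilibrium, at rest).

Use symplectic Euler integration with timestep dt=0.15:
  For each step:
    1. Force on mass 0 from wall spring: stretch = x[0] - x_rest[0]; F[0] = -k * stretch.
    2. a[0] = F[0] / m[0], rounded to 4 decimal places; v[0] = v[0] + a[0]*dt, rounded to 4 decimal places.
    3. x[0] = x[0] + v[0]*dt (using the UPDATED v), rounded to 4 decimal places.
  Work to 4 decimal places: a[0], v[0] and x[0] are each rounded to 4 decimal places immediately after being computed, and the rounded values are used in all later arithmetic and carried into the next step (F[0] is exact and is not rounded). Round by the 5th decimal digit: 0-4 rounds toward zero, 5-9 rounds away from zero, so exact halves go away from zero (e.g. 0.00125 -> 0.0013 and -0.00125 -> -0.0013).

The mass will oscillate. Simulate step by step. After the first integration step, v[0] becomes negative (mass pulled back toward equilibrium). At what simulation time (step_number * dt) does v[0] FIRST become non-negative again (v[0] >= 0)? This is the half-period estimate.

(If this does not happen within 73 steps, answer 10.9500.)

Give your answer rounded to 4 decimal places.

Answer: 2.2500

Derivation:
Step 0: x=[10.3000] v=[0.0000]
Step 1: x=[10.1740] v=[-0.8400]
Step 2: x=[9.9277] v=[-1.6422]
Step 3: x=[9.5721] v=[-2.3705]
Step 4: x=[9.1233] v=[-2.9921]
Step 5: x=[8.6014] v=[-3.4791]
Step 6: x=[8.0300] v=[-3.8095]
Step 7: x=[7.4347] v=[-3.9685]
Step 8: x=[6.8424] v=[-3.9489]
Step 9: x=[6.2797] v=[-3.7516]
Step 10: x=[5.7719] v=[-3.3855]
Step 11: x=[5.3418] v=[-2.8671]
Step 12: x=[5.0089] v=[-2.2196]
Step 13: x=[4.7881] v=[-1.4723]
Step 14: x=[4.6893] v=[-0.6587]
Step 15: x=[4.7170] v=[0.1845]
First v>=0 after going negative at step 15, time=2.2500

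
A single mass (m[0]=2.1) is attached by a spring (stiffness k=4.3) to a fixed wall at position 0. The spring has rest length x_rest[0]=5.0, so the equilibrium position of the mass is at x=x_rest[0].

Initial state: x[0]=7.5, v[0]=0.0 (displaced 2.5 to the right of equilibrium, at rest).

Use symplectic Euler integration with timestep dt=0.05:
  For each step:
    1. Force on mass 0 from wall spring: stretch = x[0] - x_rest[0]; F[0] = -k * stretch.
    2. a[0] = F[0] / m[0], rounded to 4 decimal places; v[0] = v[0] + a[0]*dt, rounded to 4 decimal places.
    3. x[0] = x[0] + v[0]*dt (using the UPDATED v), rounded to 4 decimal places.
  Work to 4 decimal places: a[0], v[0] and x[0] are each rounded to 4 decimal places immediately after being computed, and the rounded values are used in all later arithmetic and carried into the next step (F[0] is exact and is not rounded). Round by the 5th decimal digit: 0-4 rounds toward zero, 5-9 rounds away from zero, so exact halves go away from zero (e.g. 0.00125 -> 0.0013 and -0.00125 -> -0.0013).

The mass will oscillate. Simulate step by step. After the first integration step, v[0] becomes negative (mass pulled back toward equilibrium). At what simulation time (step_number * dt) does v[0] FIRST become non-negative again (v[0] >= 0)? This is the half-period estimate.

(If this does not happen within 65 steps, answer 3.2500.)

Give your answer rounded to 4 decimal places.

Step 0: x=[7.5000] v=[0.0000]
Step 1: x=[7.4872] v=[-0.2560]
Step 2: x=[7.4617] v=[-0.5106]
Step 3: x=[7.4236] v=[-0.7626]
Step 4: x=[7.3731] v=[-1.0107]
Step 5: x=[7.3104] v=[-1.2537]
Step 6: x=[7.2359] v=[-1.4902]
Step 7: x=[7.1499] v=[-1.7191]
Step 8: x=[7.0529] v=[-1.9392]
Step 9: x=[6.9454] v=[-2.1494]
Step 10: x=[6.8280] v=[-2.3486]
Step 11: x=[6.7012] v=[-2.5358]
Step 12: x=[6.5657] v=[-2.7100]
Step 13: x=[6.4222] v=[-2.8703]
Step 14: x=[6.2714] v=[-3.0159]
Step 15: x=[6.1141] v=[-3.1461]
Step 16: x=[5.9511] v=[-3.2602]
Step 17: x=[5.7832] v=[-3.3576]
Step 18: x=[5.6113] v=[-3.4378]
Step 19: x=[5.4363] v=[-3.5004]
Step 20: x=[5.2590] v=[-3.5451]
Step 21: x=[5.0804] v=[-3.5716]
Step 22: x=[4.9014] v=[-3.5798]
Step 23: x=[4.7229] v=[-3.5697]
Step 24: x=[4.5458] v=[-3.5413]
Step 25: x=[4.3711] v=[-3.4948]
Step 26: x=[4.1996] v=[-3.4304]
Step 27: x=[4.0322] v=[-3.3485]
Step 28: x=[3.8697] v=[-3.2494]
Step 29: x=[3.7130] v=[-3.1337]
Step 30: x=[3.5629] v=[-3.0019]
Step 31: x=[3.4202] v=[-2.8548]
Step 32: x=[3.2855] v=[-2.6931]
Step 33: x=[3.1596] v=[-2.5176]
Step 34: x=[3.0431] v=[-2.3292]
Step 35: x=[2.9367] v=[-2.1289]
Step 36: x=[2.8408] v=[-1.9177]
Step 37: x=[2.7560] v=[-1.6966]
Step 38: x=[2.6827] v=[-1.4669]
Step 39: x=[2.6212] v=[-1.2297]
Step 40: x=[2.5719] v=[-0.9862]
Step 41: x=[2.5350] v=[-0.7376]
Step 42: x=[2.5107] v=[-0.4852]
Step 43: x=[2.4992] v=[-0.2303]
Step 44: x=[2.5005] v=[0.0257]
First v>=0 after going negative at step 44, time=2.2000

Answer: 2.2000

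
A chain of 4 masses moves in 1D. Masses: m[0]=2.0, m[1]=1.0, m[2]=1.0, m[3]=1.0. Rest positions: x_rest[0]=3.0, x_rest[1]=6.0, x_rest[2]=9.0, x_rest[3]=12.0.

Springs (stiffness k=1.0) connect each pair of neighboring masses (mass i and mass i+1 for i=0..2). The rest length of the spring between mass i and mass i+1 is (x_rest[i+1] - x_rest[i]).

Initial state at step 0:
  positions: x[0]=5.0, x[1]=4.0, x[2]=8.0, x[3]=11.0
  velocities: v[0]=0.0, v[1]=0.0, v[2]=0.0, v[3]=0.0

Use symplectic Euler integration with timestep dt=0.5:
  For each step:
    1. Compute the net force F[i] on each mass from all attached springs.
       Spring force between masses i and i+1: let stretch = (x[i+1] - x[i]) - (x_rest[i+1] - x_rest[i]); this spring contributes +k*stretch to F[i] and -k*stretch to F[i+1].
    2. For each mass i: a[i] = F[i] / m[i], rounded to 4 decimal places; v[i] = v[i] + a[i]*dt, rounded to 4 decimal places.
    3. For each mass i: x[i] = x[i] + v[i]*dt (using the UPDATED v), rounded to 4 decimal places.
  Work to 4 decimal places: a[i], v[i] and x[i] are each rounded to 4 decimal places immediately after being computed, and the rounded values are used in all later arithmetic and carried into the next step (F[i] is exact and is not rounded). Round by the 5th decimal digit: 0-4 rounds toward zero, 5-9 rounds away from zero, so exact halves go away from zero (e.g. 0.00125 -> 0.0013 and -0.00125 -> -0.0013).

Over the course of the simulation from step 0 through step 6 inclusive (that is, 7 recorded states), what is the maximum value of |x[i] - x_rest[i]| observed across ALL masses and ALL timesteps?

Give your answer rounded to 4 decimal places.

Step 0: x=[5.0000 4.0000 8.0000 11.0000] v=[0.0000 0.0000 0.0000 0.0000]
Step 1: x=[4.5000 5.2500 7.7500 11.0000] v=[-1.0000 2.5000 -0.5000 0.0000]
Step 2: x=[3.7188 6.9375 7.6875 10.9375] v=[-1.5625 3.3750 -0.1250 -0.1250]
Step 3: x=[2.9649 8.0079 8.2500 10.8125] v=[-1.5078 2.1407 1.1250 -0.2500]
Step 4: x=[2.4664 7.8780 9.3926 10.7969] v=[-0.9971 -0.2598 2.2852 -0.0313]
Step 5: x=[2.2693 6.7739 10.5077 11.1802] v=[-0.3942 -2.2083 2.2301 0.7666]
Step 6: x=[2.2603 5.4771 10.8575 12.1454] v=[-0.0181 -2.5937 0.6995 1.9304]
Max displacement = 2.0079

Answer: 2.0079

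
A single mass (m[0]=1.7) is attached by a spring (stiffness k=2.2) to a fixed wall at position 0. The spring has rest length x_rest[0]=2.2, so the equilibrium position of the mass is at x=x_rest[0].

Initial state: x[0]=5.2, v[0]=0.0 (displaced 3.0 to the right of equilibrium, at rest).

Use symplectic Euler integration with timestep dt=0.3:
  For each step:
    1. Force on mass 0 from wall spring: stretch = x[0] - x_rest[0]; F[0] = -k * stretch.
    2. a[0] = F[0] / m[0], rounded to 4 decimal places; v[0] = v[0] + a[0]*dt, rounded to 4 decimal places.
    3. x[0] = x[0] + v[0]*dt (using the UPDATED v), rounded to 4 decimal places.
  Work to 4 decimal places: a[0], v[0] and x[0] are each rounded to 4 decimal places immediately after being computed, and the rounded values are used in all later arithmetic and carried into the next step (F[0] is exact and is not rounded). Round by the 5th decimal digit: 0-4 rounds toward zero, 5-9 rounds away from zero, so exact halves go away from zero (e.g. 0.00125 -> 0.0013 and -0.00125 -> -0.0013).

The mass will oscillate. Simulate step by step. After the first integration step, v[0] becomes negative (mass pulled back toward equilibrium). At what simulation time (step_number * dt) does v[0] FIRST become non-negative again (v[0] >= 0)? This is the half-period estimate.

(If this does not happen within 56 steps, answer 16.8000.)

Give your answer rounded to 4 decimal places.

Answer: 3.0000

Derivation:
Step 0: x=[5.2000] v=[0.0000]
Step 1: x=[4.8506] v=[-1.1647]
Step 2: x=[4.1925] v=[-2.1938]
Step 3: x=[3.3023] v=[-2.9674]
Step 4: x=[2.2837] v=[-3.3954]
Step 5: x=[1.2553] v=[-3.4279]
Step 6: x=[0.3370] v=[-3.0611]
Step 7: x=[-0.3643] v=[-2.3378]
Step 8: x=[-0.7670] v=[-1.3423]
Step 9: x=[-0.8241] v=[-0.1904]
Step 10: x=[-0.5290] v=[0.9837]
First v>=0 after going negative at step 10, time=3.0000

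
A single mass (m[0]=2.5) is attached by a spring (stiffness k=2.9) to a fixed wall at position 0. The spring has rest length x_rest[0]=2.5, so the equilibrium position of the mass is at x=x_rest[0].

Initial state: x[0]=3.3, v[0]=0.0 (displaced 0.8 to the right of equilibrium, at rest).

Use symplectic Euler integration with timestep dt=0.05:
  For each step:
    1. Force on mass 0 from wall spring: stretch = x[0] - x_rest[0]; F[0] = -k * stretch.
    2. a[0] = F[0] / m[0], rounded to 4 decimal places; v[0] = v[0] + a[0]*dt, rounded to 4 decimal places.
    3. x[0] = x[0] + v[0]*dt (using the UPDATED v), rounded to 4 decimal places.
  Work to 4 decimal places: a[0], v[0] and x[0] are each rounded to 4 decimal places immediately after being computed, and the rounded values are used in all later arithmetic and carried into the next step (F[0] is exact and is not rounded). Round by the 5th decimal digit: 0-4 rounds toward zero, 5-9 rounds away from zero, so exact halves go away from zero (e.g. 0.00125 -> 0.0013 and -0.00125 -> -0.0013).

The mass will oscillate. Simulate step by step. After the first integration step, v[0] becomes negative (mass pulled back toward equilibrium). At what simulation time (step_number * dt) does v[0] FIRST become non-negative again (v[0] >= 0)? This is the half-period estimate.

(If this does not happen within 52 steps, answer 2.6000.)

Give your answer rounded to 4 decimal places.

Step 0: x=[3.3000] v=[0.0000]
Step 1: x=[3.2977] v=[-0.0464]
Step 2: x=[3.2931] v=[-0.0927]
Step 3: x=[3.2862] v=[-0.1387]
Step 4: x=[3.2770] v=[-0.1843]
Step 5: x=[3.2655] v=[-0.2294]
Step 6: x=[3.2518] v=[-0.2738]
Step 7: x=[3.2359] v=[-0.3174]
Step 8: x=[3.2179] v=[-0.3601]
Step 9: x=[3.1978] v=[-0.4017]
Step 10: x=[3.1757] v=[-0.4422]
Step 11: x=[3.1516] v=[-0.4814]
Step 12: x=[3.1256] v=[-0.5192]
Step 13: x=[3.0978] v=[-0.5555]
Step 14: x=[3.0683] v=[-0.5902]
Step 15: x=[3.0371] v=[-0.6232]
Step 16: x=[3.0044] v=[-0.6544]
Step 17: x=[2.9702] v=[-0.6837]
Step 18: x=[2.9347] v=[-0.7110]
Step 19: x=[2.8979] v=[-0.7362]
Step 20: x=[2.8599] v=[-0.7593]
Step 21: x=[2.8209] v=[-0.7802]
Step 22: x=[2.7810] v=[-0.7988]
Step 23: x=[2.7402] v=[-0.8151]
Step 24: x=[2.6988] v=[-0.8290]
Step 25: x=[2.6568] v=[-0.8405]
Step 26: x=[2.6143] v=[-0.8496]
Step 27: x=[2.5715] v=[-0.8562]
Step 28: x=[2.5285] v=[-0.8603]
Step 29: x=[2.4854] v=[-0.8620]
Step 30: x=[2.4423] v=[-0.8612]
Step 31: x=[2.3994] v=[-0.8579]
Step 32: x=[2.3568] v=[-0.8521]
Step 33: x=[2.3146] v=[-0.8438]
Step 34: x=[2.2730] v=[-0.8330]
Step 35: x=[2.2320] v=[-0.8198]
Step 36: x=[2.1918] v=[-0.8043]
Step 37: x=[2.1525] v=[-0.7864]
Step 38: x=[2.1142] v=[-0.7662]
Step 39: x=[2.0770] v=[-0.7438]
Step 40: x=[2.0410] v=[-0.7193]
Step 41: x=[2.0064] v=[-0.6927]
Step 42: x=[1.9732] v=[-0.6641]
Step 43: x=[1.9415] v=[-0.6335]
Step 44: x=[1.9114] v=[-0.6011]
Step 45: x=[1.8831] v=[-0.5670]
Step 46: x=[1.8565] v=[-0.5312]
Step 47: x=[1.8318] v=[-0.4939]
Step 48: x=[1.8090] v=[-0.4551]
Step 49: x=[1.7883] v=[-0.4150]
Step 50: x=[1.7696] v=[-0.3737]
Step 51: x=[1.7530] v=[-0.3313]
Step 52: x=[1.7386] v=[-0.2880]
v[0] did not become non-negative within 52 steps; using fallback time=2.6000

Answer: 2.6000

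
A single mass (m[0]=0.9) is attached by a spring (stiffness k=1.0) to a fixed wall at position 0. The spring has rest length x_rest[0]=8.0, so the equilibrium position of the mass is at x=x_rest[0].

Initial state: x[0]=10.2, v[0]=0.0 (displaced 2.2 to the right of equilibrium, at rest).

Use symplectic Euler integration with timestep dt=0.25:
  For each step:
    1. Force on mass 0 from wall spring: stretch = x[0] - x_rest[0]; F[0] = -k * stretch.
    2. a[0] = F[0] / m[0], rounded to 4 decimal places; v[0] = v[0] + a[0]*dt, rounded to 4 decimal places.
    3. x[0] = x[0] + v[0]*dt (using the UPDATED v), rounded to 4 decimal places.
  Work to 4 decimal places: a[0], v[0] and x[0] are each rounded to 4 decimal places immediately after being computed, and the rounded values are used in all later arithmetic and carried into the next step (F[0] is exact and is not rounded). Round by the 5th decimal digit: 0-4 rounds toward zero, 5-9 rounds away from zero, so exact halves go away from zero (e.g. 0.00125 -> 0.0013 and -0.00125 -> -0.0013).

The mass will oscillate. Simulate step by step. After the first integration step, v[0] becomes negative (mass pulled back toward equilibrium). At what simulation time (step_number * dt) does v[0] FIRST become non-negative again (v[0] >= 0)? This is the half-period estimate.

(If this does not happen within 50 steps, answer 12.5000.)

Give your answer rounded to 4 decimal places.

Step 0: x=[10.2000] v=[0.0000]
Step 1: x=[10.0472] v=[-0.6111]
Step 2: x=[9.7523] v=[-1.1798]
Step 3: x=[9.3357] v=[-1.6666]
Step 4: x=[8.8263] v=[-2.0376]
Step 5: x=[8.2595] v=[-2.2671]
Step 6: x=[7.6747] v=[-2.3392]
Step 7: x=[7.1125] v=[-2.2489]
Step 8: x=[6.6119] v=[-2.0024]
Step 9: x=[6.2077] v=[-1.6168]
Step 10: x=[5.9280] v=[-1.1190]
Step 11: x=[5.7921] v=[-0.5435]
Step 12: x=[5.8096] v=[0.0698]
First v>=0 after going negative at step 12, time=3.0000

Answer: 3.0000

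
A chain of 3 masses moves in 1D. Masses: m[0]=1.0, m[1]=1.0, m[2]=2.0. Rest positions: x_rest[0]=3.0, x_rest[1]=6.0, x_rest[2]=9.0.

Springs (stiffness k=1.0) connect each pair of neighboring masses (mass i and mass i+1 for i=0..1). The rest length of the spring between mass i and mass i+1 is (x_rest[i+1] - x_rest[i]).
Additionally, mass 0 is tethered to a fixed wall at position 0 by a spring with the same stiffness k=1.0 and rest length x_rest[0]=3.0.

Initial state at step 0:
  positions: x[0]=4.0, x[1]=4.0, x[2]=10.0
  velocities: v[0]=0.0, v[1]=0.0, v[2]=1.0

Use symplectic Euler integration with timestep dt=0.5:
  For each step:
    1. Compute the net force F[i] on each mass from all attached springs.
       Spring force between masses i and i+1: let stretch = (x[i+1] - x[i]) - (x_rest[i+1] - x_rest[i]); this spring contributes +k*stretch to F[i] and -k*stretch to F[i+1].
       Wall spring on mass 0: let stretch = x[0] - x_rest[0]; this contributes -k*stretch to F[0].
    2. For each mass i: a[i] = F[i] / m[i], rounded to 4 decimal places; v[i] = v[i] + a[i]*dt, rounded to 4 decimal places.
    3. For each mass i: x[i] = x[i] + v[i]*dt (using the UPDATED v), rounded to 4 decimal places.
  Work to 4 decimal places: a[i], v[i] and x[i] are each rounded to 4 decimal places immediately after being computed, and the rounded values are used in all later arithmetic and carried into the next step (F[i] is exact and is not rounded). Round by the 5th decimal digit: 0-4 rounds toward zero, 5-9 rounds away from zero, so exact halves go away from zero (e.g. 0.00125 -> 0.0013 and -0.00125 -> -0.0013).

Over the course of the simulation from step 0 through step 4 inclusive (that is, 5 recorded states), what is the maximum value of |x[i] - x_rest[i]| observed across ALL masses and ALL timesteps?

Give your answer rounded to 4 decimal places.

Answer: 2.7774

Derivation:
Step 0: x=[4.0000 4.0000 10.0000] v=[0.0000 0.0000 1.0000]
Step 1: x=[3.0000 5.5000 10.1250] v=[-2.0000 3.0000 0.2500]
Step 2: x=[1.8750 7.5313 10.0469] v=[-2.2500 4.0625 -0.1563]
Step 3: x=[1.6953 8.7774 10.0293] v=[-0.3594 2.4922 -0.0352]
Step 4: x=[2.8623 8.5660 10.2303] v=[2.3340 -0.4229 0.4019]
Max displacement = 2.7774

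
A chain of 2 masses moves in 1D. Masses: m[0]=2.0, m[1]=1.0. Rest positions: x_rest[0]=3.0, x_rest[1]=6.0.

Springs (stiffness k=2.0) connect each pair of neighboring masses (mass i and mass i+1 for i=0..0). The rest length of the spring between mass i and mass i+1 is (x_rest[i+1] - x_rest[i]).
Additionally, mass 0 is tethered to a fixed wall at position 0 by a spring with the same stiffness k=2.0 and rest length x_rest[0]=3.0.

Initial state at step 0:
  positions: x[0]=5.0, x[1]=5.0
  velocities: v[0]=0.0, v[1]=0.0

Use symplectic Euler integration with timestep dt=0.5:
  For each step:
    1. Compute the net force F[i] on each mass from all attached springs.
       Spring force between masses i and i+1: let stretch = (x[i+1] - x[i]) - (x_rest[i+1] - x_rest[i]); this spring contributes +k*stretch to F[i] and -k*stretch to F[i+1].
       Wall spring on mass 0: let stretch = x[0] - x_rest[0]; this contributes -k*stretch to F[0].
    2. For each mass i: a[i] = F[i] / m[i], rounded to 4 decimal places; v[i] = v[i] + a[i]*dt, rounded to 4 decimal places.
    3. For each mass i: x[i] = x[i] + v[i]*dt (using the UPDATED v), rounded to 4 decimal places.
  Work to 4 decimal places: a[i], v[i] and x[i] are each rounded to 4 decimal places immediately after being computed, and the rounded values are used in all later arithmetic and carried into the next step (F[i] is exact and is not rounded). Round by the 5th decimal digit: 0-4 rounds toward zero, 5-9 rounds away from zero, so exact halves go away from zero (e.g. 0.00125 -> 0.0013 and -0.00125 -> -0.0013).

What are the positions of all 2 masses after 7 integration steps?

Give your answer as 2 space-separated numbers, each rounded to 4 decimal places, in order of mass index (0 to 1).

Step 0: x=[5.0000 5.0000] v=[0.0000 0.0000]
Step 1: x=[3.7500 6.5000] v=[-2.5000 3.0000]
Step 2: x=[2.2500 8.1250] v=[-3.0000 3.2500]
Step 3: x=[1.6563 8.3125] v=[-1.1875 0.3750]
Step 4: x=[2.3126 6.6719] v=[1.3125 -3.2812]
Step 5: x=[3.4806 4.3517] v=[2.3359 -4.6405]
Step 6: x=[3.9962 3.0959] v=[1.0312 -2.5116]
Step 7: x=[3.2877 3.7903] v=[-1.4171 1.3887]

Answer: 3.2877 3.7903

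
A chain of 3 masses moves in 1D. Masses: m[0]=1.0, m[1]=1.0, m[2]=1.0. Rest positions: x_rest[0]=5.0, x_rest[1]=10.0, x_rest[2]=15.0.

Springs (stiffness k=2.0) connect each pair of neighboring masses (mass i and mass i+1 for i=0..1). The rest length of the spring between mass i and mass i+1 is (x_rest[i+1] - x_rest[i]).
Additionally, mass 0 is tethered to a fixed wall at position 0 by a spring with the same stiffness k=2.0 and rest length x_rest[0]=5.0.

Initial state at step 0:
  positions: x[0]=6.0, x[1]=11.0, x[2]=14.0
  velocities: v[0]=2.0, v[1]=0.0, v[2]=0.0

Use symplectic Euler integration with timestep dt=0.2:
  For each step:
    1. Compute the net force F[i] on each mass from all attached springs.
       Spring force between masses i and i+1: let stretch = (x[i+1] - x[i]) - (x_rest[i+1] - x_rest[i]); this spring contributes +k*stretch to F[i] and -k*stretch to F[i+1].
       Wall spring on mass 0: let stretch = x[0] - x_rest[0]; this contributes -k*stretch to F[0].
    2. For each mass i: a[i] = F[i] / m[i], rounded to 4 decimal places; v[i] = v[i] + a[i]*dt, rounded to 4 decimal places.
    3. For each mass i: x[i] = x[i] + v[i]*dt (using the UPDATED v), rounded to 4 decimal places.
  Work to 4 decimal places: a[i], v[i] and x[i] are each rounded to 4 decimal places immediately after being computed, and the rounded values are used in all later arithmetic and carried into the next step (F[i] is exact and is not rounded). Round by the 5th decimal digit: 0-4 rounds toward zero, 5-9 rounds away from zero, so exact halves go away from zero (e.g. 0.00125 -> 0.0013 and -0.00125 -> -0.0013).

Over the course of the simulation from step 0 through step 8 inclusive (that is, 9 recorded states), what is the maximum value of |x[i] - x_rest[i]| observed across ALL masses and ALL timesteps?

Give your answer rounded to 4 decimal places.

Step 0: x=[6.0000 11.0000 14.0000] v=[2.0000 0.0000 0.0000]
Step 1: x=[6.3200 10.8400 14.1600] v=[1.6000 -0.8000 0.8000]
Step 2: x=[6.4960 10.5840 14.4544] v=[0.8800 -1.2800 1.4720]
Step 3: x=[6.4794 10.3106 14.8392] v=[-0.0832 -1.3670 1.9238]
Step 4: x=[6.2509 10.0930 15.2617] v=[-1.1425 -1.0880 2.1124]
Step 5: x=[5.8297 9.9815 15.6707] v=[-2.1060 -0.5574 2.0449]
Step 6: x=[5.2743 9.9930 16.0245] v=[-2.7772 0.0576 1.7692]
Step 7: x=[4.6744 10.1095 16.2958] v=[-2.9994 0.5827 1.3566]
Step 8: x=[4.1354 10.2861 16.4722] v=[-2.6951 0.8832 0.8821]
Max displacement = 1.4960

Answer: 1.4960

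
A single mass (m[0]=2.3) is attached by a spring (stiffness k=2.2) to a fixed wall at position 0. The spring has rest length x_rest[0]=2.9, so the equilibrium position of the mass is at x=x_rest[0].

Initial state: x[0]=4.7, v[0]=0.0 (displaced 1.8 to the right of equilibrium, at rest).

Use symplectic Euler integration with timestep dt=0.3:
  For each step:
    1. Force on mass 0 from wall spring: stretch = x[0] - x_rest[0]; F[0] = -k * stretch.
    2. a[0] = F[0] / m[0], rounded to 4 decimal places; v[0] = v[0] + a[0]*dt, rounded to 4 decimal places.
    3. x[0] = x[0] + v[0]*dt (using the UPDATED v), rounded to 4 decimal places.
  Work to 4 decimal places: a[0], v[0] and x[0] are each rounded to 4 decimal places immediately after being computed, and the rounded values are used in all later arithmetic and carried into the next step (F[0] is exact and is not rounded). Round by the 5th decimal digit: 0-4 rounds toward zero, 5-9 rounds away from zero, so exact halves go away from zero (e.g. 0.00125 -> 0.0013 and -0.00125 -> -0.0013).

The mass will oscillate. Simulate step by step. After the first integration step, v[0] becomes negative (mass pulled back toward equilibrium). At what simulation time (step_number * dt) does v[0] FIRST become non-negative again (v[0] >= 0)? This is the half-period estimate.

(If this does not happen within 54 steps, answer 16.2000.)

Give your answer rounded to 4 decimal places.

Answer: 3.3000

Derivation:
Step 0: x=[4.7000] v=[0.0000]
Step 1: x=[4.5451] v=[-0.5165]
Step 2: x=[4.2485] v=[-0.9886]
Step 3: x=[3.8358] v=[-1.3756]
Step 4: x=[3.3426] v=[-1.6441]
Step 5: x=[2.8113] v=[-1.7711]
Step 6: x=[2.2876] v=[-1.7457]
Step 7: x=[1.8166] v=[-1.5700]
Step 8: x=[1.4389] v=[-1.2591]
Step 9: x=[1.1870] v=[-0.8398]
Step 10: x=[1.0825] v=[-0.3483]
Step 11: x=[1.1345] v=[0.1733]
First v>=0 after going negative at step 11, time=3.3000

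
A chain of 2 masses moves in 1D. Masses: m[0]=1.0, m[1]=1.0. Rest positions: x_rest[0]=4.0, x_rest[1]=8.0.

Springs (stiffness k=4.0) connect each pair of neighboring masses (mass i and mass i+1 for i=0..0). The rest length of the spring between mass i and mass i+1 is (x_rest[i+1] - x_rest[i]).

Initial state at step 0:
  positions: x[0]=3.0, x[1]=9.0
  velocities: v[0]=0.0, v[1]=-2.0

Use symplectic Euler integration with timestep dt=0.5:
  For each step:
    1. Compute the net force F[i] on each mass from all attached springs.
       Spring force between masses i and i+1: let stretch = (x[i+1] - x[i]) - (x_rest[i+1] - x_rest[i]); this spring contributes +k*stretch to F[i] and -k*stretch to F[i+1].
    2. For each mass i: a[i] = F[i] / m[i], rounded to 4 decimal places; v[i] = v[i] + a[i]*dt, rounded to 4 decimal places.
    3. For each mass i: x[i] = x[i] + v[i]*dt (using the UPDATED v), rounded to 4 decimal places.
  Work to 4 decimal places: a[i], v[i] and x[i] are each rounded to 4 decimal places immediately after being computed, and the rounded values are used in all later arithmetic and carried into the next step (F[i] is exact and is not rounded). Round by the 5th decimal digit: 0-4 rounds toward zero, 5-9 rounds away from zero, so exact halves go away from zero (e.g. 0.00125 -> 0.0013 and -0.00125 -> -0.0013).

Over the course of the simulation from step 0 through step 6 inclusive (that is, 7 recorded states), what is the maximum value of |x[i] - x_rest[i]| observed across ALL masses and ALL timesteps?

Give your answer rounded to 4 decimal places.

Answer: 4.0000

Derivation:
Step 0: x=[3.0000 9.0000] v=[0.0000 -2.0000]
Step 1: x=[5.0000 6.0000] v=[4.0000 -6.0000]
Step 2: x=[4.0000 6.0000] v=[-2.0000 0.0000]
Step 3: x=[1.0000 8.0000] v=[-6.0000 4.0000]
Step 4: x=[1.0000 7.0000] v=[0.0000 -2.0000]
Step 5: x=[3.0000 4.0000] v=[4.0000 -6.0000]
Step 6: x=[2.0000 4.0000] v=[-2.0000 0.0000]
Max displacement = 4.0000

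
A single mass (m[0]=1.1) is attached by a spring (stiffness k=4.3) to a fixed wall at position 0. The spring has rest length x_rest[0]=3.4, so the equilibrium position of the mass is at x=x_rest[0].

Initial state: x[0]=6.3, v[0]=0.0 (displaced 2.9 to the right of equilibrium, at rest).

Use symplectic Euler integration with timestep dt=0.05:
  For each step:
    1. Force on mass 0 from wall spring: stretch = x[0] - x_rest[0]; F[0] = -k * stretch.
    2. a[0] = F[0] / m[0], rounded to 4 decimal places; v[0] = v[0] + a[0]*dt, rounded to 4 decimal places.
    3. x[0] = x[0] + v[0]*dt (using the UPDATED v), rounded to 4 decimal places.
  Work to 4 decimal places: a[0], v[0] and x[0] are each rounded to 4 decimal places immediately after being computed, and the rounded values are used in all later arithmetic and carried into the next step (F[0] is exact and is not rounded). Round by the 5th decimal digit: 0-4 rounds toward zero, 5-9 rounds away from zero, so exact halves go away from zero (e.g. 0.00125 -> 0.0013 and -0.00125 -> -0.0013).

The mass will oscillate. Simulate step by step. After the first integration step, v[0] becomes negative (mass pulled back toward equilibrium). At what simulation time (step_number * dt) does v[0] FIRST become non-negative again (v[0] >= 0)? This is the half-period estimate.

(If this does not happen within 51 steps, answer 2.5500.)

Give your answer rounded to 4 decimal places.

Step 0: x=[6.3000] v=[0.0000]
Step 1: x=[6.2717] v=[-0.5668]
Step 2: x=[6.2153] v=[-1.1281]
Step 3: x=[6.1314] v=[-1.6784]
Step 4: x=[6.0208] v=[-2.2123]
Step 5: x=[5.8846] v=[-2.7245]
Step 6: x=[5.7241] v=[-3.2101]
Step 7: x=[5.5409] v=[-3.6644]
Step 8: x=[5.3368] v=[-4.0829]
Step 9: x=[5.1137] v=[-4.4615]
Step 10: x=[4.8739] v=[-4.7965]
Step 11: x=[4.6197] v=[-5.0846]
Step 12: x=[4.3536] v=[-5.3230]
Step 13: x=[4.0781] v=[-5.5094]
Step 14: x=[3.7960] v=[-5.6419]
Step 15: x=[3.5100] v=[-5.7193]
Step 16: x=[3.2230] v=[-5.7408]
Step 17: x=[2.9377] v=[-5.7062]
Step 18: x=[2.6569] v=[-5.6158]
Step 19: x=[2.3834] v=[-5.4706]
Step 20: x=[2.1198] v=[-5.2719]
Step 21: x=[1.8687] v=[-5.0217]
Step 22: x=[1.6326] v=[-4.7224]
Step 23: x=[1.4138] v=[-4.3770]
Step 24: x=[1.2144] v=[-3.9888]
Step 25: x=[1.0363] v=[-3.5616]
Step 26: x=[0.8813] v=[-3.0996]
Step 27: x=[0.7509] v=[-2.6073]
Step 28: x=[0.6464] v=[-2.0895]
Step 29: x=[0.5688] v=[-1.5513]
Step 30: x=[0.5189] v=[-0.9979]
Step 31: x=[0.4972] v=[-0.4348]
Step 32: x=[0.5038] v=[0.1326]
First v>=0 after going negative at step 32, time=1.6000

Answer: 1.6000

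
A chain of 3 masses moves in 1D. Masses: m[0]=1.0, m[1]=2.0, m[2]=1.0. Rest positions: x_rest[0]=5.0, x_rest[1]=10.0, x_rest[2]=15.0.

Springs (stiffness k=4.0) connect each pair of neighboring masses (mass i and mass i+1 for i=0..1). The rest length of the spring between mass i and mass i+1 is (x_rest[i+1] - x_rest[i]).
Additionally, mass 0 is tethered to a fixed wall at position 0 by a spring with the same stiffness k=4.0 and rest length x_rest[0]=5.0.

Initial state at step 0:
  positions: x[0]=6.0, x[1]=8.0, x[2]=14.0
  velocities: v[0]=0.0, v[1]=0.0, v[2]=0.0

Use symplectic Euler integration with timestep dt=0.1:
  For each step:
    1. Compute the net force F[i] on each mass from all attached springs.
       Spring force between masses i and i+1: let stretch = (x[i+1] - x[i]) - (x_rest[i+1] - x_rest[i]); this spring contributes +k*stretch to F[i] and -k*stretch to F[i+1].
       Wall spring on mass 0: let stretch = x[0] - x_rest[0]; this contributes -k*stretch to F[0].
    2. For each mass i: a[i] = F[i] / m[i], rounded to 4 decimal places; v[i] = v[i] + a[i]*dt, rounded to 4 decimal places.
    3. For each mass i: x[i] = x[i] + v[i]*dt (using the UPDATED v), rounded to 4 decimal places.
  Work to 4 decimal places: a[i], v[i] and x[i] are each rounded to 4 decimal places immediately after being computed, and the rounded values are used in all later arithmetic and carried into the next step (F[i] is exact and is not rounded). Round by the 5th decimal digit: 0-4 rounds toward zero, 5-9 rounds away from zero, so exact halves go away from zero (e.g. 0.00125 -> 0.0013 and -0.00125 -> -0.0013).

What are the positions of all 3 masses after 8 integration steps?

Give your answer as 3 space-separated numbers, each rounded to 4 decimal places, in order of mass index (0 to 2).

Answer: 2.9475 9.6609 13.3685

Derivation:
Step 0: x=[6.0000 8.0000 14.0000] v=[0.0000 0.0000 0.0000]
Step 1: x=[5.8400 8.0800 13.9600] v=[-1.6000 0.8000 -0.4000]
Step 2: x=[5.5360 8.2328 13.8848] v=[-3.0400 1.5280 -0.7520]
Step 3: x=[5.1184 8.4447 13.7835] v=[-4.1757 2.1190 -1.0128]
Step 4: x=[4.6292 8.6969 13.6687] v=[-4.8925 2.5215 -1.1483]
Step 5: x=[4.1175 8.9671 13.5550] v=[-5.1171 2.7023 -1.1370]
Step 6: x=[3.6351 9.2321 13.4578] v=[-4.8243 2.6500 -0.9722]
Step 7: x=[3.2312 9.4697 13.3916] v=[-4.0395 2.3757 -0.6625]
Step 8: x=[2.9475 9.6609 13.3685] v=[-2.8366 1.9124 -0.2313]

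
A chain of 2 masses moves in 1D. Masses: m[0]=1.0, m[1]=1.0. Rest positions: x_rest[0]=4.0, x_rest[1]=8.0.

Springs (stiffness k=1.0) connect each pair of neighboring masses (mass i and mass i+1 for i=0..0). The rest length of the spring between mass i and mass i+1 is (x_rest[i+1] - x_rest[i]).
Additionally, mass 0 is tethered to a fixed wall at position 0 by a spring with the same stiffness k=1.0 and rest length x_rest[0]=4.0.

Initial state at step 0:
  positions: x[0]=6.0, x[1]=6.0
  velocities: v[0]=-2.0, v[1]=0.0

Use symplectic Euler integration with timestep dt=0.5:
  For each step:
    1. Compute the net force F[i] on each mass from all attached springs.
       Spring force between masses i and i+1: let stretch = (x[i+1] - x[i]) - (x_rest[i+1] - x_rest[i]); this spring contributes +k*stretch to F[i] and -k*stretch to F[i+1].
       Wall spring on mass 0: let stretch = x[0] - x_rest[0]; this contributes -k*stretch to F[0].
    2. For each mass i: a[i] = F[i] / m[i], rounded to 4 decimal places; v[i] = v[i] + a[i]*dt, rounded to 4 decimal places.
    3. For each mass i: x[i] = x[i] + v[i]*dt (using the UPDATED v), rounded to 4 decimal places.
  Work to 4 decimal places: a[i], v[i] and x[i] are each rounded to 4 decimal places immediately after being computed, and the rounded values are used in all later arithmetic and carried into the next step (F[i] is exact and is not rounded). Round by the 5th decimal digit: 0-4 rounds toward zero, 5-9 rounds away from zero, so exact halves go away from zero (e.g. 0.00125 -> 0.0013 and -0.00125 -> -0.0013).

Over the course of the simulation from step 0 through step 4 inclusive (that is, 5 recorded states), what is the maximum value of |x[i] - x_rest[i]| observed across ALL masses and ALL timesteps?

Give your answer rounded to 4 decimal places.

Answer: 3.9687

Derivation:
Step 0: x=[6.0000 6.0000] v=[-2.0000 0.0000]
Step 1: x=[3.5000 7.0000] v=[-5.0000 2.0000]
Step 2: x=[1.0000 8.1250] v=[-5.0000 2.2500]
Step 3: x=[0.0313 8.4688] v=[-1.9375 0.6875]
Step 4: x=[1.1641 7.7032] v=[2.2656 -1.5313]
Max displacement = 3.9687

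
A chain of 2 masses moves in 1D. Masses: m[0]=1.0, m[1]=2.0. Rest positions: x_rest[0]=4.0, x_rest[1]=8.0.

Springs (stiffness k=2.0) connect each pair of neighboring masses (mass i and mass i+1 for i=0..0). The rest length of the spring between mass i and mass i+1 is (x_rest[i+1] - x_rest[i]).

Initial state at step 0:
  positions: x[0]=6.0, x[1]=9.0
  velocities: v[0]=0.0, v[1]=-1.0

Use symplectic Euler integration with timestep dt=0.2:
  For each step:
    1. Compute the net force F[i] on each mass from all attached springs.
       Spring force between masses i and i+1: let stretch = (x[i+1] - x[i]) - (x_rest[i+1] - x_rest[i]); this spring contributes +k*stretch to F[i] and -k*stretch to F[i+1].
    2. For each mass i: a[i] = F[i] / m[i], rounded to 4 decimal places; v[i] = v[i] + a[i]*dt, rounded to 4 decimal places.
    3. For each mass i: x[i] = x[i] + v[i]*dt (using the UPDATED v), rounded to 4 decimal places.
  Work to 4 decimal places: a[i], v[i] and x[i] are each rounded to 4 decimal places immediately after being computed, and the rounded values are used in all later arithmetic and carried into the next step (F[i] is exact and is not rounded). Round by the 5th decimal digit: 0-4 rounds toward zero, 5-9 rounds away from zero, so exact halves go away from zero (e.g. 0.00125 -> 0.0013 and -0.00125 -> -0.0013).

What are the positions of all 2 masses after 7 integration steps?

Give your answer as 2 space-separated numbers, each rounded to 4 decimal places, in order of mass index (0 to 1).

Step 0: x=[6.0000 9.0000] v=[0.0000 -1.0000]
Step 1: x=[5.9200 8.8400] v=[-0.4000 -0.8000]
Step 2: x=[5.7536 8.7232] v=[-0.8320 -0.5840]
Step 3: x=[5.5048 8.6476] v=[-1.2442 -0.3779]
Step 4: x=[5.1874 8.6063] v=[-1.5871 -0.2065]
Step 5: x=[4.8235 8.5882] v=[-1.8195 -0.0903]
Step 6: x=[4.4408 8.5796] v=[-1.9136 -0.0432]
Step 7: x=[4.0692 8.5654] v=[-1.8581 -0.0710]

Answer: 4.0692 8.5654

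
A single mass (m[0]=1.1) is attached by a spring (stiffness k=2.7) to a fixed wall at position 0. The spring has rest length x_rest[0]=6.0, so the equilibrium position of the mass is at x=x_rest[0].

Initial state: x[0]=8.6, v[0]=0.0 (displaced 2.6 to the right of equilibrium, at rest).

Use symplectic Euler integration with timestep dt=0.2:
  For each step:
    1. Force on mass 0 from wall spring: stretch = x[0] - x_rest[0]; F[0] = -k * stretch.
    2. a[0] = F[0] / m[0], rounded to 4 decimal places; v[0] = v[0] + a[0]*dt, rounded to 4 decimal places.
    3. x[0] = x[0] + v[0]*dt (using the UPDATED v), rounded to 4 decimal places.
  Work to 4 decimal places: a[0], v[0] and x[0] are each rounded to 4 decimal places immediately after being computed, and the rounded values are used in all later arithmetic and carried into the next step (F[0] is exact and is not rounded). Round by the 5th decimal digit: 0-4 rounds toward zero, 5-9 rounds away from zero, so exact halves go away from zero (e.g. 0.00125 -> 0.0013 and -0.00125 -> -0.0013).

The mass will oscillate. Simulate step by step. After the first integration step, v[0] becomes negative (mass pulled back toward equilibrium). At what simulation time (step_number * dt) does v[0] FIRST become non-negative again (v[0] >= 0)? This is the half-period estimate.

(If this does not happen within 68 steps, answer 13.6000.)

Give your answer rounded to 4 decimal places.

Step 0: x=[8.6000] v=[0.0000]
Step 1: x=[8.3447] v=[-1.2764]
Step 2: x=[7.8592] v=[-2.4274]
Step 3: x=[7.1912] v=[-3.3401]
Step 4: x=[6.4062] v=[-3.9249]
Step 5: x=[5.5813] v=[-4.1243]
Step 6: x=[4.7975] v=[-3.9188]
Step 7: x=[4.1318] v=[-3.3285]
Step 8: x=[3.6495] v=[-2.4114]
Step 9: x=[3.3980] v=[-1.2575]
Step 10: x=[3.4020] v=[0.0198]
First v>=0 after going negative at step 10, time=2.0000

Answer: 2.0000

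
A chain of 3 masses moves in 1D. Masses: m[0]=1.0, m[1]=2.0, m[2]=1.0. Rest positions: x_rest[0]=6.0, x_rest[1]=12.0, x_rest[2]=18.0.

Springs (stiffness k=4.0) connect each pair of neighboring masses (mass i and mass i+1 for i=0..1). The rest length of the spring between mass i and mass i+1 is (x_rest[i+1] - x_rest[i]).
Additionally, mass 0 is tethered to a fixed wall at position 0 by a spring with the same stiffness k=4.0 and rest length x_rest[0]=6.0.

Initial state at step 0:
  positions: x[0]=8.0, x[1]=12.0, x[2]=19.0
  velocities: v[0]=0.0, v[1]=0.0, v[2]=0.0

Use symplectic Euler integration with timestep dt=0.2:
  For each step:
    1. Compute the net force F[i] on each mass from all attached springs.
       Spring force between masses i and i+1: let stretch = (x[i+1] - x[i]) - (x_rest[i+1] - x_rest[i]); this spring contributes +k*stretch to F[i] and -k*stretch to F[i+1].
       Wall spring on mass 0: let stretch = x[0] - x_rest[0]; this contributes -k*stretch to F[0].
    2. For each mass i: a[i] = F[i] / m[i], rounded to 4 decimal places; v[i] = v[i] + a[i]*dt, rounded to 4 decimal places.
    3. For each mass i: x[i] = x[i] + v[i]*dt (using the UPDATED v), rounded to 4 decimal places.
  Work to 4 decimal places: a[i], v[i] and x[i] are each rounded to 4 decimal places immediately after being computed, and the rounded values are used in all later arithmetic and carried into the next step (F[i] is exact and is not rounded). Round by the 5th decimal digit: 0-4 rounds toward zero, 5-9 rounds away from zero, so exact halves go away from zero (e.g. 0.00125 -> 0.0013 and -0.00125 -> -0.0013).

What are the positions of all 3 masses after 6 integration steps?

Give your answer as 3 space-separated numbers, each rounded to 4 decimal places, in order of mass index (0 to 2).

Step 0: x=[8.0000 12.0000 19.0000] v=[0.0000 0.0000 0.0000]
Step 1: x=[7.3600 12.2400 18.8400] v=[-3.2000 1.2000 -0.8000]
Step 2: x=[6.3232 12.6176 18.5840] v=[-5.1840 1.8880 -1.2800]
Step 3: x=[5.2818 12.9690 18.3334] v=[-5.2070 1.7568 -1.2531]
Step 4: x=[4.6253 13.1345 18.1845] v=[-3.2827 0.8277 -0.7446]
Step 5: x=[4.5902 13.0233 18.1876] v=[-0.1756 -0.5560 0.0154]
Step 6: x=[5.1699 12.6506 18.3244] v=[2.8987 -1.8635 0.6840]

Answer: 5.1699 12.6506 18.3244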